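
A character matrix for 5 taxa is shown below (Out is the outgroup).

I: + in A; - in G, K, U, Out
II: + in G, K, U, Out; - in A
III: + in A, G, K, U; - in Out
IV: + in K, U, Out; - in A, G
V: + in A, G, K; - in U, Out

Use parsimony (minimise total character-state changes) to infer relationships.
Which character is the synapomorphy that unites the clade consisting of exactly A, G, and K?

V

Character polarity is set by the outgroup: the derived state is whichever differs from the outgroup's state, so for II, IV the derived state is '-', and for the remaining characters it is '+'.
I: derived state '+' in A only — an autapomorphy, so it tells us nothing about relationships among taxa.
II: derived state '-' in A only — an autapomorphy, so it tells us nothing about relationships among taxa.
III (derived state '+') is shared by all ingroup taxa — unites the whole ingroup.
Only A and G show the derived state '-' for IV, supporting them as a clade.
Only A, G, and K show the derived state '+' for V, supporting them as a clade.
Most parsimonious ingroup topology: (((G,A),K),U).
The clade {A, G, K} is supported by V: its derived state '+' occurs in exactly those taxa and in no other taxon (including the outgroup).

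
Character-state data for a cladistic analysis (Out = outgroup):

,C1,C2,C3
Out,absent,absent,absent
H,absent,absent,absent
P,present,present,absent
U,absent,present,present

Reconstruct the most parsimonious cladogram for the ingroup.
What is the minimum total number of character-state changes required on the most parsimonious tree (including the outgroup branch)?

The outgroup has state 'absent' for every character, so 'present' is the derived state throughout.
C1 (derived state 'present') is unique to P (autapomorphy; uninformative for grouping).
C2 (derived state 'present') is shared by P and U — a synapomorphy uniting that clade.
C3 (derived state 'present') is unique to U (autapomorphy; uninformative for grouping).
Most parsimonious ingroup topology: ((U,P),H).
Changes per character on this tree: C1: 1; C2: 1; C3: 1.
Total = 3.

3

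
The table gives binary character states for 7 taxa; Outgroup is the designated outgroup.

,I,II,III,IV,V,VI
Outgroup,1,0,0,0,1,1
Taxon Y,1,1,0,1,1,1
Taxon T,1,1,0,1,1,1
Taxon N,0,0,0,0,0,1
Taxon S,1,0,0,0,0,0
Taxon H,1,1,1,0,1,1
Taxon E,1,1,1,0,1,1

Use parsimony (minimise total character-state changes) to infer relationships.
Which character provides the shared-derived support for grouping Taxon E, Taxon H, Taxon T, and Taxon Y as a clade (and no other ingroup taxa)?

II

Character polarity is set by the outgroup: the derived state is whichever differs from the outgroup's state, so for I, V, VI the derived state is '0', and for the remaining characters it is '1'.
I: derived state '0' in Taxon N only — an autapomorphy, so it tells us nothing about relationships among taxa.
Only Taxon E, Taxon H, Taxon T, and Taxon Y show the derived state '1' for II, supporting them as a clade.
III (derived state '1') is shared by Taxon E and Taxon H — a synapomorphy uniting that clade.
IV (derived state '1') is shared by Taxon T and Taxon Y — a synapomorphy uniting that clade.
V: derived state '0' in Taxon N and Taxon S only — synapomorphy for {Taxon N, Taxon S}.
VI: derived state '0' in Taxon S only — an autapomorphy, so it tells us nothing about relationships among taxa.
Most parsimonious ingroup topology: (((Taxon Y,Taxon T),(Taxon H,Taxon E)),(Taxon N,Taxon S)).
The clade {Taxon E, Taxon H, Taxon T, Taxon Y} is supported by II: its derived state '1' occurs in exactly those taxa and in no other taxon (including the outgroup).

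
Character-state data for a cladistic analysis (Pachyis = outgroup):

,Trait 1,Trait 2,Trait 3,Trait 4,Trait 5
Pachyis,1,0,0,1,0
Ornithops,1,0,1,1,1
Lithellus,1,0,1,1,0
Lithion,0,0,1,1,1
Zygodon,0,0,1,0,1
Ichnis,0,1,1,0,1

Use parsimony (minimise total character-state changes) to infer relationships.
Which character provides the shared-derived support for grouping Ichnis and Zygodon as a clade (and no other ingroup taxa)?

Trait 4

Character polarity is set by the outgroup: the derived state is whichever differs from the outgroup's state, so for Trait 1, Trait 4 the derived state is '0', and for the remaining characters it is '1'.
Trait 1 (derived state '0') is shared by Ichnis, Lithion, and Zygodon — a synapomorphy uniting that clade.
Trait 2: derived state '1' in Ichnis only — an autapomorphy, so it tells us nothing about relationships among taxa.
All ingroup taxa share the derived state '1' for Trait 3; it defines the ingroup but does not resolve relationships within it.
Trait 4: derived state '0' in Ichnis and Zygodon only — synapomorphy for {Ichnis, Zygodon}.
Trait 5 (derived state '1') is shared by Ichnis, Lithion, Ornithops, and Zygodon — a synapomorphy uniting that clade.
Most parsimonious ingroup topology: ((Ornithops,(Lithion,(Zygodon,Ichnis))),Lithellus).
The clade {Ichnis, Zygodon} is supported by Trait 4: its derived state '0' occurs in exactly those taxa and in no other taxon (including the outgroup).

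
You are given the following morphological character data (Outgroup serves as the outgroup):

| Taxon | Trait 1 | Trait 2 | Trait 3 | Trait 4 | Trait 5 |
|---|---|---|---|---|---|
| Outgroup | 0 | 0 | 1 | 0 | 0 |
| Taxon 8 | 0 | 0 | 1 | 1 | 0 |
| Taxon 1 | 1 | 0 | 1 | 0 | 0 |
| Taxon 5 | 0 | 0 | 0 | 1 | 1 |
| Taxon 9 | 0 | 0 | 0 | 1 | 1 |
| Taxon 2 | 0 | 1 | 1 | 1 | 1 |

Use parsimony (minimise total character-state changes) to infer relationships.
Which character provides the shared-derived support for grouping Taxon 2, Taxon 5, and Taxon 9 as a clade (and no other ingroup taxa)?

Character polarity is set by the outgroup: the derived state is whichever differs from the outgroup's state, so for Trait 3 the derived state is '0', and for the remaining characters it is '1'.
Trait 1 (derived state '1') is unique to Taxon 1 (autapomorphy; uninformative for grouping).
Trait 2 (derived state '1') is unique to Taxon 2 (autapomorphy; uninformative for grouping).
Trait 3 (derived state '0') is shared by Taxon 5 and Taxon 9 — a synapomorphy uniting that clade.
Only Taxon 2, Taxon 5, Taxon 8, and Taxon 9 show the derived state '1' for Trait 4, supporting them as a clade.
Trait 5: derived state '1' in Taxon 2, Taxon 5, and Taxon 9 only — synapomorphy for {Taxon 2, Taxon 5, Taxon 9}.
Most parsimonious ingroup topology: ((Taxon 8,((Taxon 5,Taxon 9),Taxon 2)),Taxon 1).
The clade {Taxon 2, Taxon 5, Taxon 9} is supported by Trait 5: its derived state '1' occurs in exactly those taxa and in no other taxon (including the outgroup).

Trait 5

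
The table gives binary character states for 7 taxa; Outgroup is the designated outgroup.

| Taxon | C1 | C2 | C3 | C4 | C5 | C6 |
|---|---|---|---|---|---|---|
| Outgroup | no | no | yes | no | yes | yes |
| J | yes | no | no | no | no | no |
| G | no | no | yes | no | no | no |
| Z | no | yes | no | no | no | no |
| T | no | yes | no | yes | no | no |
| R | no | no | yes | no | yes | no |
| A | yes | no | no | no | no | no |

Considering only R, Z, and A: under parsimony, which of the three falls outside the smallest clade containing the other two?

R

Character polarity is set by the outgroup: the derived state is whichever differs from the outgroup's state, so for C3, C5, C6 the derived state is 'no', and for the remaining characters it is 'yes'.
C1: derived state 'yes' in A and J only — synapomorphy for {A, J}.
C2: derived state 'yes' in T and Z only — synapomorphy for {T, Z}.
Only A, J, T, and Z show the derived state 'no' for C3, supporting them as a clade.
C4 (derived state 'yes') is unique to T (autapomorphy; uninformative for grouping).
Only A, G, J, T, and Z show the derived state 'no' for C5, supporting them as a clade.
All ingroup taxa share the derived state 'no' for C6; it defines the ingroup but does not resolve relationships within it.
Most parsimonious ingroup topology: ((((J,A),(Z,T)),G),R).
Z and A share a more recent common ancestor with each other than either does with R, so R is the least closely related of the three.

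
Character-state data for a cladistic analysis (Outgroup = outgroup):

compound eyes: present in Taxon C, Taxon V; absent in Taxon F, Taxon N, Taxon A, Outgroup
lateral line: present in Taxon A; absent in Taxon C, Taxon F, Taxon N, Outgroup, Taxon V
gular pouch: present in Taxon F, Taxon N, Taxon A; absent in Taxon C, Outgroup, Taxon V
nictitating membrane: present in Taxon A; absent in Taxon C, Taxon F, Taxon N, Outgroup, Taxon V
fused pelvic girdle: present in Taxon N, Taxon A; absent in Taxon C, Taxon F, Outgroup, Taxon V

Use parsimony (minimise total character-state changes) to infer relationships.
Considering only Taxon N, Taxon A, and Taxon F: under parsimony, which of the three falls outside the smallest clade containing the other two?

The outgroup has state 'absent' for every character, so 'present' is the derived state throughout.
Only Taxon C and Taxon V show the derived state 'present' for compound eyes, supporting them as a clade.
lateral line (derived state 'present') is unique to Taxon A (autapomorphy; uninformative for grouping).
gular pouch: derived state 'present' in Taxon A, Taxon F, and Taxon N only — synapomorphy for {Taxon A, Taxon F, Taxon N}.
nictitating membrane: derived state 'present' in Taxon A only — an autapomorphy, so it tells us nothing about relationships among taxa.
fused pelvic girdle: derived state 'present' in Taxon A and Taxon N only — synapomorphy for {Taxon A, Taxon N}.
Most parsimonious ingroup topology: ((Taxon C,Taxon V),(Taxon F,(Taxon N,Taxon A))).
Taxon N and Taxon A share a more recent common ancestor with each other than either does with Taxon F, so Taxon F is the least closely related of the three.

Taxon F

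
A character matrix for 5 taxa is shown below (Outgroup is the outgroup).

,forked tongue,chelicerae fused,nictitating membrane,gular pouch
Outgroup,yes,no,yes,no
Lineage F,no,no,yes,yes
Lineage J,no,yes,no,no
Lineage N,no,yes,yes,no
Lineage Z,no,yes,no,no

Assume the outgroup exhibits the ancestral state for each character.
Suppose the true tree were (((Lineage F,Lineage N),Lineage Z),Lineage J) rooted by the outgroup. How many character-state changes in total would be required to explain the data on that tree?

Map each character onto (((Lineage F,Lineage N),Lineage Z),Lineage J) (rooted by Outgroup) and count the minimum state changes it requires (Fitch parsimony):
forked tongue: 1; chelicerae fused: 2; nictitating membrane: 2; gular pouch: 1.
Total tree length = 6.

6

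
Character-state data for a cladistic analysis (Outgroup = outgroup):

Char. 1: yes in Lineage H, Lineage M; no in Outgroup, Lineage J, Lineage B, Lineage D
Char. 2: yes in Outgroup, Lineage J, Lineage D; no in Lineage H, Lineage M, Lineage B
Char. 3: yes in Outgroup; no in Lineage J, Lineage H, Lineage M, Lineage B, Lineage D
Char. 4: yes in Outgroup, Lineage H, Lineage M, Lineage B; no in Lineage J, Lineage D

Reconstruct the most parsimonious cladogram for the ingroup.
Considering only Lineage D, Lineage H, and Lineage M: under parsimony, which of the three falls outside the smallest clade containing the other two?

Character polarity is set by the outgroup: the derived state is whichever differs from the outgroup's state, so for Char. 2, Char. 3, Char. 4 the derived state is 'no', and for the remaining characters it is 'yes'.
Only Lineage H and Lineage M show the derived state 'yes' for Char. 1, supporting them as a clade.
Char. 2: derived state 'no' in Lineage B, Lineage H, and Lineage M only — synapomorphy for {Lineage B, Lineage H, Lineage M}.
All ingroup taxa share the derived state 'no' for Char. 3; it defines the ingroup but does not resolve relationships within it.
Char. 4 (derived state 'no') is shared by Lineage D and Lineage J — a synapomorphy uniting that clade.
Most parsimonious ingroup topology: ((Lineage J,Lineage D),((Lineage H,Lineage M),Lineage B)).
Lineage H and Lineage M share a more recent common ancestor with each other than either does with Lineage D, so Lineage D is the least closely related of the three.

Lineage D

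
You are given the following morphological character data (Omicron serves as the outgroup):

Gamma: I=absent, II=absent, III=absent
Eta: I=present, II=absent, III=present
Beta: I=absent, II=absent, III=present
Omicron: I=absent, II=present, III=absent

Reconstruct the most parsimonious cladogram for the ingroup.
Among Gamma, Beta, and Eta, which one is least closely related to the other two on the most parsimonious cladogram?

Gamma

Character polarity is set by the outgroup: the derived state is whichever differs from the outgroup's state, so for II the derived state is 'absent', and for the remaining characters it is 'present'.
I (derived state 'present') is unique to Eta (autapomorphy; uninformative for grouping).
II (derived state 'absent') is shared by all ingroup taxa — unites the whole ingroup.
III: derived state 'present' in Beta and Eta only — synapomorphy for {Beta, Eta}.
Most parsimonious ingroup topology: ((Beta,Eta),Gamma).
Beta and Eta share a more recent common ancestor with each other than either does with Gamma, so Gamma is the least closely related of the three.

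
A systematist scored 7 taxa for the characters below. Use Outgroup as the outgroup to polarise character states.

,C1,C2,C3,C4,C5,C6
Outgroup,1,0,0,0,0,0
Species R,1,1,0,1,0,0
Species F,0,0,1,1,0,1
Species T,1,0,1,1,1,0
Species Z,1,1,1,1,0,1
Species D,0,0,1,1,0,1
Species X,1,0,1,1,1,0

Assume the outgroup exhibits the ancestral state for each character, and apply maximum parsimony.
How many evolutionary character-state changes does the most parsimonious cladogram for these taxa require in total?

7

Character polarity is set by the outgroup: the derived state is whichever differs from the outgroup's state, so for C1 the derived state is '0', and for the remaining characters it is '1'.
Only Species D and Species F show the derived state '0' for C1, supporting them as a clade.
C2 (state '1') occurs in Species R and Species Z but conflicts with the nesting implied by the other characters — most parsimoniously interpreted as homoplasy.
C3: derived state '1' in Species D, Species F, Species T, Species X, and Species Z only — synapomorphy for {Species D, Species F, Species T, Species X, Species Z}.
C4 (derived state '1') is shared by all ingroup taxa — unites the whole ingroup.
C5 (derived state '1') is shared by Species T and Species X — a synapomorphy uniting that clade.
C6: derived state '1' in Species D, Species F, and Species Z only — synapomorphy for {Species D, Species F, Species Z}.
Most parsimonious ingroup topology: (Species R,(((Species F,Species D),Species Z),(Species T,Species X))).
Changes per character on this tree: C1: 1; C2: 2; C3: 1; C4: 1; C5: 1; C6: 1.
Total = 7.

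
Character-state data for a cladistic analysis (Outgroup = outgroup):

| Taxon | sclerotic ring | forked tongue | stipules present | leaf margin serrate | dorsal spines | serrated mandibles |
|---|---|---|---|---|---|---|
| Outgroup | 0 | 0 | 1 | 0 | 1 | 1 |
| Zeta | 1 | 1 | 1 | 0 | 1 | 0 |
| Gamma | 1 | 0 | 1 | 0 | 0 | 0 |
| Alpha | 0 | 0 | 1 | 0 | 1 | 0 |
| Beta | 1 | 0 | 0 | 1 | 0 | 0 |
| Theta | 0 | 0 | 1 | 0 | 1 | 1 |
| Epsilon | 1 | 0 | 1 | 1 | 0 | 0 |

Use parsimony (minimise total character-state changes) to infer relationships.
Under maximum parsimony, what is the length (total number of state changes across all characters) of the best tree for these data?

Character polarity is set by the outgroup: the derived state is whichever differs from the outgroup's state, so for stipules present, dorsal spines, serrated mandibles the derived state is '0', and for the remaining characters it is '1'.
sclerotic ring (derived state '1') is shared by Beta, Epsilon, Gamma, and Zeta — a synapomorphy uniting that clade.
forked tongue (derived state '1') is unique to Zeta (autapomorphy; uninformative for grouping).
stipules present (derived state '0') is unique to Beta (autapomorphy; uninformative for grouping).
Only Beta and Epsilon show the derived state '1' for leaf margin serrate, supporting them as a clade.
dorsal spines: derived state '0' in Beta, Epsilon, and Gamma only — synapomorphy for {Beta, Epsilon, Gamma}.
serrated mandibles (derived state '0') is shared by Alpha, Beta, Epsilon, Gamma, and Zeta — a synapomorphy uniting that clade.
Most parsimonious ingroup topology: (((Zeta,(Gamma,(Beta,Epsilon))),Alpha),Theta).
Changes per character on this tree: sclerotic ring: 1; forked tongue: 1; stipules present: 1; leaf margin serrate: 1; dorsal spines: 1; serrated mandibles: 1.
Total = 6.

6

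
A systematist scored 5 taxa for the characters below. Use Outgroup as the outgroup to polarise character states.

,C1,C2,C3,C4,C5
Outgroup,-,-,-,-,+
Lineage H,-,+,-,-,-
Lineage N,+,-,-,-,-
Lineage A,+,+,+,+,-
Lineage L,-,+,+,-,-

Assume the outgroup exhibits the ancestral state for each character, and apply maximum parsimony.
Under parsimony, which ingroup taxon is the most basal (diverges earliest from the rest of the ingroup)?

Character polarity is set by the outgroup: the derived state is whichever differs from the outgroup's state, so for C5 the derived state is '-', and for the remaining characters it is '+'.
C1 groups Lineage A and Lineage N, which is incompatible with the clades supported by the remaining characters; treating it as convergent (homoplasy) costs fewer steps than any alternative tree.
C2 (derived state '+') is shared by Lineage A, Lineage H, and Lineage L — a synapomorphy uniting that clade.
Only Lineage A and Lineage L show the derived state '+' for C3, supporting them as a clade.
C4: derived state '+' in Lineage A only — an autapomorphy, so it tells us nothing about relationships among taxa.
All ingroup taxa share the derived state '-' for C5; it defines the ingroup but does not resolve relationships within it.
Most parsimonious ingroup topology: ((Lineage H,(Lineage A,Lineage L)),Lineage N).
Lineage N is sister to the clade containing all other ingroup taxa, so it is the earliest-diverging (most basal) ingroup lineage.

Lineage N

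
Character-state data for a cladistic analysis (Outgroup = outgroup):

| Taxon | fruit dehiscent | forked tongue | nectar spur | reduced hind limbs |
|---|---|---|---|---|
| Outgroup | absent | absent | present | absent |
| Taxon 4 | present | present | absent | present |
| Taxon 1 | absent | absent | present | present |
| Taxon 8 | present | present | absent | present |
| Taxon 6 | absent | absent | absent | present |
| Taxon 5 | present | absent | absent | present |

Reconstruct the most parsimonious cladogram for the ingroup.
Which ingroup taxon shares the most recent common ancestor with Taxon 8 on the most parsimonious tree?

Taxon 4

Character polarity is set by the outgroup: the derived state is whichever differs from the outgroup's state, so for nectar spur the derived state is 'absent', and for the remaining characters it is 'present'.
fruit dehiscent (derived state 'present') is shared by Taxon 4, Taxon 5, and Taxon 8 — a synapomorphy uniting that clade.
forked tongue: derived state 'present' in Taxon 4 and Taxon 8 only — synapomorphy for {Taxon 4, Taxon 8}.
nectar spur (derived state 'absent') is shared by Taxon 4, Taxon 5, Taxon 6, and Taxon 8 — a synapomorphy uniting that clade.
reduced hind limbs (derived state 'present') is shared by all ingroup taxa — unites the whole ingroup.
Most parsimonious ingroup topology: ((((Taxon 4,Taxon 8),Taxon 5),Taxon 6),Taxon 1).
Taxon 8 and Taxon 4 form a cherry on this tree, so they are sister taxa.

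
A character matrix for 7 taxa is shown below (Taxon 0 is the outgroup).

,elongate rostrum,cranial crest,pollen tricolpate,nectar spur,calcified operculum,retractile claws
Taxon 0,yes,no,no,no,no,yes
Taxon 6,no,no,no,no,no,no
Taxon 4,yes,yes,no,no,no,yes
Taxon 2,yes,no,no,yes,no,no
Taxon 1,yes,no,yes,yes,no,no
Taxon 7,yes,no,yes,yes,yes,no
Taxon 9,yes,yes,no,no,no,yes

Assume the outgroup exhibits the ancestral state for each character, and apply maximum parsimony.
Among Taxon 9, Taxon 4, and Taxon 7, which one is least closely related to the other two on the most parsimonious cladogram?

Character polarity is set by the outgroup: the derived state is whichever differs from the outgroup's state, so for elongate rostrum, retractile claws the derived state is 'no', and for the remaining characters it is 'yes'.
elongate rostrum: derived state 'no' in Taxon 6 only — an autapomorphy, so it tells us nothing about relationships among taxa.
cranial crest (derived state 'yes') is shared by Taxon 4 and Taxon 9 — a synapomorphy uniting that clade.
pollen tricolpate (derived state 'yes') is shared by Taxon 1 and Taxon 7 — a synapomorphy uniting that clade.
nectar spur (derived state 'yes') is shared by Taxon 1, Taxon 2, and Taxon 7 — a synapomorphy uniting that clade.
calcified operculum: derived state 'yes' in Taxon 7 only — an autapomorphy, so it tells us nothing about relationships among taxa.
retractile claws (derived state 'no') is shared by Taxon 1, Taxon 2, Taxon 6, and Taxon 7 — a synapomorphy uniting that clade.
Most parsimonious ingroup topology: ((Taxon 6,(Taxon 2,(Taxon 1,Taxon 7))),(Taxon 4,Taxon 9)).
Taxon 4 and Taxon 9 share a more recent common ancestor with each other than either does with Taxon 7, so Taxon 7 is the least closely related of the three.

Taxon 7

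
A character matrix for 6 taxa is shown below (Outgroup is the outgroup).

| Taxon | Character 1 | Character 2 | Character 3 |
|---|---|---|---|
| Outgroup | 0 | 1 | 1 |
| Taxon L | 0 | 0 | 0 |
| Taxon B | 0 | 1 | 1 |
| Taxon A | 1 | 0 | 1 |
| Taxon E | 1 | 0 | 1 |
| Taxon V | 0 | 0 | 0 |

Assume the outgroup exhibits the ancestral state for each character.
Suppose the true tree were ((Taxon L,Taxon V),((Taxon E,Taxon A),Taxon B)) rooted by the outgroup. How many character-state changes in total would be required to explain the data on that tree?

Map each character onto ((Taxon L,Taxon V),((Taxon E,Taxon A),Taxon B)) (rooted by Outgroup) and count the minimum state changes it requires (Fitch parsimony):
Character 1: 1; Character 2: 2; Character 3: 1.
Total tree length = 4.

4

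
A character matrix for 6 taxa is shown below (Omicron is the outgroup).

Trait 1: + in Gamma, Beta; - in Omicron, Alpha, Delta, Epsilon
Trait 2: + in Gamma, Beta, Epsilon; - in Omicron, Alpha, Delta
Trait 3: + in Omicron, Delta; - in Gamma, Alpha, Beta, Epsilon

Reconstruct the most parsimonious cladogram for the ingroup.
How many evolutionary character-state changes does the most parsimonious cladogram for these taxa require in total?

3

Character polarity is set by the outgroup: the derived state is whichever differs from the outgroup's state, so for Trait 3 the derived state is '-', and for the remaining characters it is '+'.
Trait 1 (derived state '+') is shared by Beta and Gamma — a synapomorphy uniting that clade.
Only Beta, Epsilon, and Gamma show the derived state '+' for Trait 2, supporting them as a clade.
Only Alpha, Beta, Epsilon, and Gamma show the derived state '-' for Trait 3, supporting them as a clade.
Most parsimonious ingroup topology: ((((Gamma,Beta),Epsilon),Alpha),Delta).
Changes per character on this tree: Trait 1: 1; Trait 2: 1; Trait 3: 1.
Total = 3.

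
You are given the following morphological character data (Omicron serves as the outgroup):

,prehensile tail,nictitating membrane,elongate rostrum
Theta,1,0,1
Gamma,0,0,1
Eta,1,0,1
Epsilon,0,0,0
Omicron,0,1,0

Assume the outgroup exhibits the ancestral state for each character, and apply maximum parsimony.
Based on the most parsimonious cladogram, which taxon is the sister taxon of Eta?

Theta

Character polarity is set by the outgroup: the derived state is whichever differs from the outgroup's state, so for nictitating membrane the derived state is '0', and for the remaining characters it is '1'.
Only Eta and Theta show the derived state '1' for prehensile tail, supporting them as a clade.
All ingroup taxa share the derived state '0' for nictitating membrane; it defines the ingroup but does not resolve relationships within it.
Only Eta, Gamma, and Theta show the derived state '1' for elongate rostrum, supporting them as a clade.
Most parsimonious ingroup topology: (((Eta,Theta),Gamma),Epsilon).
Eta and Theta form a cherry on this tree, so they are sister taxa.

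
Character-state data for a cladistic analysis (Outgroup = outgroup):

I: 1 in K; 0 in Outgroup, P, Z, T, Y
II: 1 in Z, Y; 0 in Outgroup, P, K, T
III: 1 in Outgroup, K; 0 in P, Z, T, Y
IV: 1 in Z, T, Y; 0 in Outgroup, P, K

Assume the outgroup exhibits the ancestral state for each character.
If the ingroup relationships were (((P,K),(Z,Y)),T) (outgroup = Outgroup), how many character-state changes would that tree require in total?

Map each character onto (((P,K),(Z,Y)),T) (rooted by Outgroup) and count the minimum state changes it requires (Fitch parsimony):
I: 1; II: 1; III: 2; IV: 2.
Total tree length = 6.

6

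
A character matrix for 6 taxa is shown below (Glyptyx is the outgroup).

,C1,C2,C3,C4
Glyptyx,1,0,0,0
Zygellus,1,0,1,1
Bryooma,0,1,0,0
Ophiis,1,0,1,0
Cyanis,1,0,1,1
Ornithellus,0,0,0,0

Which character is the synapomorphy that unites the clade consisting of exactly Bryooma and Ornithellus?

Character polarity is set by the outgroup: the derived state is whichever differs from the outgroup's state, so for C1 the derived state is '0', and for the remaining characters it is '1'.
C1 (derived state '0') is shared by Bryooma and Ornithellus — a synapomorphy uniting that clade.
C2: derived state '1' in Bryooma only — an autapomorphy, so it tells us nothing about relationships among taxa.
C3 (derived state '1') is shared by Cyanis, Ophiis, and Zygellus — a synapomorphy uniting that clade.
Only Cyanis and Zygellus show the derived state '1' for C4, supporting them as a clade.
Most parsimonious ingroup topology: (((Zygellus,Cyanis),Ophiis),(Bryooma,Ornithellus)).
The clade {Bryooma, Ornithellus} is supported by C1: its derived state '0' occurs in exactly those taxa and in no other taxon (including the outgroup).

C1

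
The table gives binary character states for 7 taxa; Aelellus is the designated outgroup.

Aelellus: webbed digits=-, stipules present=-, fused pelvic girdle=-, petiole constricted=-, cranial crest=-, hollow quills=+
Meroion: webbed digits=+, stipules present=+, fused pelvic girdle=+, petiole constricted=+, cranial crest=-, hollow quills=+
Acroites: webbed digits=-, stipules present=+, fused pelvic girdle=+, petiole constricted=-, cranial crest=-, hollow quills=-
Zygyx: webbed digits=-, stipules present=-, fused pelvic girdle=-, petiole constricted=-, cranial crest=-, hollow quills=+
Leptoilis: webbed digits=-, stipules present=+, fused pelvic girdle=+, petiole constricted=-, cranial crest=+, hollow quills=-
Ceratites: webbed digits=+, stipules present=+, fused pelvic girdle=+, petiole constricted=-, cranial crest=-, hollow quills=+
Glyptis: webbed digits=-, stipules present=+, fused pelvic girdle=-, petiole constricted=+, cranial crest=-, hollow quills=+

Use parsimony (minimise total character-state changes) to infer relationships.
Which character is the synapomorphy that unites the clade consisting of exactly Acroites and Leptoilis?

Character polarity is set by the outgroup: the derived state is whichever differs from the outgroup's state, so for hollow quills the derived state is '-', and for the remaining characters it is '+'.
webbed digits (derived state '+') is shared by Ceratites and Meroion — a synapomorphy uniting that clade.
stipules present (derived state '+') is shared by Acroites, Ceratites, Glyptis, Leptoilis, and Meroion — a synapomorphy uniting that clade.
Only Acroites, Ceratites, Leptoilis, and Meroion show the derived state '+' for fused pelvic girdle, supporting them as a clade.
petiole constricted (state '+') occurs in Glyptis and Meroion but conflicts with the nesting implied by the other characters — most parsimoniously interpreted as homoplasy.
cranial crest (derived state '+') is unique to Leptoilis (autapomorphy; uninformative for grouping).
Only Acroites and Leptoilis show the derived state '-' for hollow quills, supporting them as a clade.
Most parsimonious ingroup topology: ((((Meroion,Ceratites),(Acroites,Leptoilis)),Glyptis),Zygyx).
The clade {Acroites, Leptoilis} is supported by hollow quills: its derived state '-' occurs in exactly those taxa and in no other taxon (including the outgroup).

hollow quills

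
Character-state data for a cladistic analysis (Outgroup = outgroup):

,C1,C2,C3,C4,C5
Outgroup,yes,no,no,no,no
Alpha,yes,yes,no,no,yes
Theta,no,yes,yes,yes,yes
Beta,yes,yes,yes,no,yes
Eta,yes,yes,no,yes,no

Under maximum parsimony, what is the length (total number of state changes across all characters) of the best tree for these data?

6

Character polarity is set by the outgroup: the derived state is whichever differs from the outgroup's state, so for C1 the derived state is 'no', and for the remaining characters it is 'yes'.
C1: derived state 'no' in Theta only — an autapomorphy, so it tells us nothing about relationships among taxa.
C2 (derived state 'yes') is shared by all ingroup taxa — unites the whole ingroup.
Only Beta and Theta show the derived state 'yes' for C3, supporting them as a clade.
C4 (state 'yes') occurs in Eta and Theta but conflicts with the nesting implied by the other characters — most parsimoniously interpreted as homoplasy.
C5 (derived state 'yes') is shared by Alpha, Beta, and Theta — a synapomorphy uniting that clade.
Most parsimonious ingroup topology: ((Alpha,(Theta,Beta)),Eta).
Changes per character on this tree: C1: 1; C2: 1; C3: 1; C4: 2; C5: 1.
Total = 6.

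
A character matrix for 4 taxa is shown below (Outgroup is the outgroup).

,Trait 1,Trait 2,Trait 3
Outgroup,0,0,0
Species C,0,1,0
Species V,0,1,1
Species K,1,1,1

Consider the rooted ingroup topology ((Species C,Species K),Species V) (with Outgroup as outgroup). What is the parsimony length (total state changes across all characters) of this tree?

Map each character onto ((Species C,Species K),Species V) (rooted by Outgroup) and count the minimum state changes it requires (Fitch parsimony):
Trait 1: 1; Trait 2: 1; Trait 3: 2.
Total tree length = 4.

4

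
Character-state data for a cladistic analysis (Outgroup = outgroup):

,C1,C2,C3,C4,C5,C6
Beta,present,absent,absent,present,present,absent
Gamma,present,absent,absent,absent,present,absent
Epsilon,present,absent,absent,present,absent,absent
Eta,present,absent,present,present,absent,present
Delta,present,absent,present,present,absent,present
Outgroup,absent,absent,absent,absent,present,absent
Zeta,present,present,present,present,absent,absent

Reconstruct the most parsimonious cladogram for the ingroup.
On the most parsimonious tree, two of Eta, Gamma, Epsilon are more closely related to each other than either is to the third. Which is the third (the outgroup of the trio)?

Character polarity is set by the outgroup: the derived state is whichever differs from the outgroup's state, so for C5 the derived state is 'absent', and for the remaining characters it is 'present'.
All ingroup taxa share the derived state 'present' for C1; it defines the ingroup but does not resolve relationships within it.
C2: derived state 'present' in Zeta only — an autapomorphy, so it tells us nothing about relationships among taxa.
C3 (derived state 'present') is shared by Delta, Eta, and Zeta — a synapomorphy uniting that clade.
C4 (derived state 'present') is shared by Beta, Delta, Epsilon, Eta, and Zeta — a synapomorphy uniting that clade.
C5 (derived state 'absent') is shared by Delta, Epsilon, Eta, and Zeta — a synapomorphy uniting that clade.
Only Delta and Eta show the derived state 'present' for C6, supporting them as a clade.
Most parsimonious ingroup topology: ((Beta,(((Delta,Eta),Zeta),Epsilon)),Gamma).
Eta and Epsilon share a more recent common ancestor with each other than either does with Gamma, so Gamma is the least closely related of the three.

Gamma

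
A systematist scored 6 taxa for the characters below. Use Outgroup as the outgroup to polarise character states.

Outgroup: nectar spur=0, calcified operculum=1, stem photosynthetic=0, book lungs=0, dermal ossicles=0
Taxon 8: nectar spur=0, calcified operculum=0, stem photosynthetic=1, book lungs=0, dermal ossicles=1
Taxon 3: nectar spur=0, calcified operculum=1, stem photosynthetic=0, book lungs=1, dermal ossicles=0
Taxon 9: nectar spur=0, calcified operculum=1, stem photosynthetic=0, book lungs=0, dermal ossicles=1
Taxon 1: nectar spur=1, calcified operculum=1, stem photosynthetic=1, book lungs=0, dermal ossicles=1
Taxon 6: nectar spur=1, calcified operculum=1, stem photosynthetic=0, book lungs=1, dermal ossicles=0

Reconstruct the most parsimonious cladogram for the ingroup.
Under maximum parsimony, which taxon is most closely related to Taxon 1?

Character polarity is set by the outgroup: the derived state is whichever differs from the outgroup's state, so for calcified operculum the derived state is '0', and for the remaining characters it is '1'.
nectar spur groups Taxon 1 and Taxon 6, which is incompatible with the clades supported by the remaining characters; treating it as convergent (homoplasy) costs fewer steps than any alternative tree.
calcified operculum (derived state '0') is unique to Taxon 8 (autapomorphy; uninformative for grouping).
stem photosynthetic (derived state '1') is shared by Taxon 1 and Taxon 8 — a synapomorphy uniting that clade.
book lungs (derived state '1') is shared by Taxon 3 and Taxon 6 — a synapomorphy uniting that clade.
dermal ossicles (derived state '1') is shared by Taxon 1, Taxon 8, and Taxon 9 — a synapomorphy uniting that clade.
Most parsimonious ingroup topology: ((Taxon 3,Taxon 6),(Taxon 9,(Taxon 1,Taxon 8))).
Taxon 1 and Taxon 8 form a cherry on this tree, so they are sister taxa.

Taxon 8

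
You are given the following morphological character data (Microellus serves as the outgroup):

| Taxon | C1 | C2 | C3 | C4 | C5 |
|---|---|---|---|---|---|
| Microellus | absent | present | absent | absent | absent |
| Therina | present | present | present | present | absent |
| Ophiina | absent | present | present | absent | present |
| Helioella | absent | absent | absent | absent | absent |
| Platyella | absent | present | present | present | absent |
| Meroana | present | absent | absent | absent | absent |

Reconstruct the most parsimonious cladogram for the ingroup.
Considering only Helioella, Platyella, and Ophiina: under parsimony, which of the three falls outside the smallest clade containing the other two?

Helioella

Character polarity is set by the outgroup: the derived state is whichever differs from the outgroup's state, so for C2 the derived state is 'absent', and for the remaining characters it is 'present'.
C1 (state 'present') occurs in Meroana and Therina but conflicts with the nesting implied by the other characters — most parsimoniously interpreted as homoplasy.
C2 (derived state 'absent') is shared by Helioella and Meroana — a synapomorphy uniting that clade.
C3: derived state 'present' in Ophiina, Platyella, and Therina only — synapomorphy for {Ophiina, Platyella, Therina}.
Only Platyella and Therina show the derived state 'present' for C4, supporting them as a clade.
C5: derived state 'present' in Ophiina only — an autapomorphy, so it tells us nothing about relationships among taxa.
Most parsimonious ingroup topology: (((Therina,Platyella),Ophiina),(Helioella,Meroana)).
Platyella and Ophiina share a more recent common ancestor with each other than either does with Helioella, so Helioella is the least closely related of the three.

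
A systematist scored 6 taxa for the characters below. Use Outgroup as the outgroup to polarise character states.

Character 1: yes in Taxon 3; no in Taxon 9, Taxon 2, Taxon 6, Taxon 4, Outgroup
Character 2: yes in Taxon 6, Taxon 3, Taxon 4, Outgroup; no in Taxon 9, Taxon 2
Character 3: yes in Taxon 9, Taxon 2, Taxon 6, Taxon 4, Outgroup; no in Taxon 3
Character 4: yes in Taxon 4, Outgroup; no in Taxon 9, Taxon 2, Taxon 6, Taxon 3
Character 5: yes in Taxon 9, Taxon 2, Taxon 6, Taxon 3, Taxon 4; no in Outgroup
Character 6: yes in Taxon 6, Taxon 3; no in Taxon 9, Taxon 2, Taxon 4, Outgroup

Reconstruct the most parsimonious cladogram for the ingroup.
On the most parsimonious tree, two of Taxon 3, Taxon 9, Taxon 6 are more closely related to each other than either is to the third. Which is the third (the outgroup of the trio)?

Character polarity is set by the outgroup: the derived state is whichever differs from the outgroup's state, so for Character 2, Character 3, Character 4 the derived state is 'no', and for the remaining characters it is 'yes'.
Character 1: derived state 'yes' in Taxon 3 only — an autapomorphy, so it tells us nothing about relationships among taxa.
Only Taxon 2 and Taxon 9 show the derived state 'no' for Character 2, supporting them as a clade.
Character 3: derived state 'no' in Taxon 3 only — an autapomorphy, so it tells us nothing about relationships among taxa.
Character 4 (derived state 'no') is shared by Taxon 2, Taxon 3, Taxon 6, and Taxon 9 — a synapomorphy uniting that clade.
All ingroup taxa share the derived state 'yes' for Character 5; it defines the ingroup but does not resolve relationships within it.
Character 6 (derived state 'yes') is shared by Taxon 3 and Taxon 6 — a synapomorphy uniting that clade.
Most parsimonious ingroup topology: (((Taxon 9,Taxon 2),(Taxon 6,Taxon 3)),Taxon 4).
Taxon 3 and Taxon 6 share a more recent common ancestor with each other than either does with Taxon 9, so Taxon 9 is the least closely related of the three.

Taxon 9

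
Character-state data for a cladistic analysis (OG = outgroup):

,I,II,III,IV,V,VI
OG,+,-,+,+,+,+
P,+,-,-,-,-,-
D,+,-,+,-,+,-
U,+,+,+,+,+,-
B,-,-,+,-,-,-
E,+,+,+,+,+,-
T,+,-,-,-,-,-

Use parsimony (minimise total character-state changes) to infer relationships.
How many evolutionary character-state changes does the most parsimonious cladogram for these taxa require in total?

Character polarity is set by the outgroup: the derived state is whichever differs from the outgroup's state, so for I, III, IV, V, VI the derived state is '-', and for the remaining characters it is '+'.
I: derived state '-' in B only — an autapomorphy, so it tells us nothing about relationships among taxa.
II (derived state '+') is shared by E and U — a synapomorphy uniting that clade.
III: derived state '-' in P and T only — synapomorphy for {P, T}.
IV (derived state '-') is shared by B, D, P, and T — a synapomorphy uniting that clade.
V (derived state '-') is shared by B, P, and T — a synapomorphy uniting that clade.
All ingroup taxa share the derived state '-' for VI; it defines the ingroup but does not resolve relationships within it.
Most parsimonious ingroup topology: ((((P,T),B),D),(U,E)).
Changes per character on this tree: I: 1; II: 1; III: 1; IV: 1; V: 1; VI: 1.
Total = 6.

6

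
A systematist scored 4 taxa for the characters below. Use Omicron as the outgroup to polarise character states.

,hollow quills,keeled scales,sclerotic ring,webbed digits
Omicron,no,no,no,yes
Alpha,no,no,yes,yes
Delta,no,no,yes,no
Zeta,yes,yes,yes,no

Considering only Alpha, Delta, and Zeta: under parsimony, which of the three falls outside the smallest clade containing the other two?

Alpha

Character polarity is set by the outgroup: the derived state is whichever differs from the outgroup's state, so for webbed digits the derived state is 'no', and for the remaining characters it is 'yes'.
hollow quills (derived state 'yes') is unique to Zeta (autapomorphy; uninformative for grouping).
keeled scales: derived state 'yes' in Zeta only — an autapomorphy, so it tells us nothing about relationships among taxa.
sclerotic ring (derived state 'yes') is shared by all ingroup taxa — unites the whole ingroup.
Only Delta and Zeta show the derived state 'no' for webbed digits, supporting them as a clade.
Most parsimonious ingroup topology: (Alpha,(Delta,Zeta)).
Delta and Zeta share a more recent common ancestor with each other than either does with Alpha, so Alpha is the least closely related of the three.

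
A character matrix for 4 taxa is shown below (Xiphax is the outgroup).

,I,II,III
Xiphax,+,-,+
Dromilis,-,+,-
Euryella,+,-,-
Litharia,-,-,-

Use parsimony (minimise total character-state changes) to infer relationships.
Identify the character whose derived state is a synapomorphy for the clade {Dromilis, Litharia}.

I

Character polarity is set by the outgroup: the derived state is whichever differs from the outgroup's state, so for I, III the derived state is '-', and for the remaining characters it is '+'.
Only Dromilis and Litharia show the derived state '-' for I, supporting them as a clade.
II (derived state '+') is unique to Dromilis (autapomorphy; uninformative for grouping).
All ingroup taxa share the derived state '-' for III; it defines the ingroup but does not resolve relationships within it.
Most parsimonious ingroup topology: ((Dromilis,Litharia),Euryella).
The clade {Dromilis, Litharia} is supported by I: its derived state '-' occurs in exactly those taxa and in no other taxon (including the outgroup).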